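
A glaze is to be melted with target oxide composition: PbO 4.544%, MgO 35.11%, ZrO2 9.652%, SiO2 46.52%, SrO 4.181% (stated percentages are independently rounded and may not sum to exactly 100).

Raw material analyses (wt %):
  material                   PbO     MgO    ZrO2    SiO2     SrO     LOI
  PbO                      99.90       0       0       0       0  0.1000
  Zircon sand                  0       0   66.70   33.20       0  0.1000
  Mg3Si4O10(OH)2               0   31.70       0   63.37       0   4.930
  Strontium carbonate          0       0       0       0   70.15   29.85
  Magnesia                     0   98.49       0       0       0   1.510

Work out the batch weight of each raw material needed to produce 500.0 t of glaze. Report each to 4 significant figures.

Batch per 500.0 t glaze:
  PbO: 22.74 t
  Zircon sand: 72.35 t
  Mg3Si4O10(OH)2: 329.1 t
  Strontium carbonate: 29.80 t
  Magnesia: 72.30 t
Total batch = 526.3 t; LOI loss = 26.31 t; yield = 95.00%

All internal work keeps full precision at every stage. Working values are displayed rounded to four significant digits between the steps; a single rounding yields each reported number. Derived quantities, which include the five compositions, ignition loss, glass mass, the yield, the totals, are re-derived in full float precision, exactly as printed in either problem or answer, from the weighed amounts per 500.0 t of glass.
Target masses of each oxide per 500.0 t glaze:
  PbO: 4.544% × 500.0 = 22.72 t
  MgO: 35.11% × 500.0 = 175.6 t
  ZrO2: 9.652% × 500.0 = 48.26 t
  SiO2: 46.52% × 500.0 = 232.6 t
  SrO: 4.181% × 500.0 = 20.90 t
Oxide-by-oxide audit per the reported batch figures, against the basis in use (sum by sum, the targets are met up to rounding of the answer):
  PbO: 22.74·0.9990 = 22.72 t (target 22.72 t)
  MgO: 329.1·0.3170 + 72.30·0.9849 = 175.5 t (target 175.6 t)
  ZrO2: 72.35·0.6670 = 48.26 t (target 48.26 t)
  SiO2: 72.35·0.3320 + 329.1·0.6337 = 232.6 t (target 232.6 t)
  SrO: 29.80·0.7015 = 20.90 t (target 20.90 t)
Glass-mass sanity pass: total charge less LOI = 500.0 t (oxide target masses add up to 500.0 t; versus the stated basis of 500.0 t — any gap is answer rounding).
Whole-batch sum: Σ batch = 526.3 t; loss to ignition Σ batch·LOI = 26.31 t; yield, glass over the total, = 95.00%.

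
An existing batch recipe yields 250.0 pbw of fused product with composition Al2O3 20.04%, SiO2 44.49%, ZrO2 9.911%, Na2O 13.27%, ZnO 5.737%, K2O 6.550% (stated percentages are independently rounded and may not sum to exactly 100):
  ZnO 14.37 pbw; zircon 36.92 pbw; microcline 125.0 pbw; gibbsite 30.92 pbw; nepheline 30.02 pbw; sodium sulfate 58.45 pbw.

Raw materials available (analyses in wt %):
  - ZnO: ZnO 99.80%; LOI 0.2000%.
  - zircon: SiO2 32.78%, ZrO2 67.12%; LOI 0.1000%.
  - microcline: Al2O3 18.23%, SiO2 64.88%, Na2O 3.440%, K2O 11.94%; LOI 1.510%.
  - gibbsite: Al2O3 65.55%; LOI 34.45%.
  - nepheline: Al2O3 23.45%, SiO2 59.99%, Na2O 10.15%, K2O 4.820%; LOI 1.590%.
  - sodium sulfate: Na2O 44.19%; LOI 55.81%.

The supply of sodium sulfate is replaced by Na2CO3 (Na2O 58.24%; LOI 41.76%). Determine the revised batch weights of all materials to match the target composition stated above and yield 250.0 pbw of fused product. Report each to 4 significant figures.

In-progress results are displayed rounded to four significant digits; the working math holds full precision at each step — a single rounding produces every reported figure — the derived quantities (the totals, yield, glass mass, six oxide percentages, ignition loss) are computed using the weight values per 250.0 pbw of glass at full float precision as written in the question or the answer.
Oxide mass targets, per 250.0 pbw fused product:
  Al2O3: 20.04% × 250.0 = 50.10 pbw
  SiO2: 44.49% × 250.0 = 111.2 pbw
  ZrO2: 9.911% × 250.0 = 24.78 pbw
  Na2O: 13.27% × 250.0 = 33.17 pbw
  ZnO: 5.737% × 250.0 = 14.34 pbw
  K2O: 6.550% × 250.0 = 16.38 pbw
Per-oxide balance check applying the batch weights above, against the basis in use (oxide sums agree with the targets within answer rounding):
  Al2O3: 125.0·0.1823 + 30.92·0.6555 + 30.02·0.2345 = 50.10 pbw (target 50.10 pbw)
  SiO2: 36.92·0.3278 + 125.0·0.6488 + 30.02·0.5999 = 111.2 pbw (target 111.2 pbw)
  ZrO2: 36.92·0.6712 = 24.78 pbw (target 24.78 pbw)
  Na2O: 125.0·0.03440 + 30.02·0.1015 + 44.35·0.5824 = 33.18 pbw (target 33.17 pbw)
  ZnO: 14.37·0.9980 = 14.34 pbw (target 14.34 pbw)
  K2O: 125.0·0.1194 + 30.02·0.04820 = 16.37 pbw (target 16.38 pbw)
Mass balance on the glass: the batch minus its LOI: 250.0 pbw (per-oxide target masses sum to 250.0 pbw; with the basis standing at 250.0 pbw — gaps are rounding artifacts).
Batch grand total — Σ batch = 281.6 pbw; Σ batch·LOI gives LOI loss = 31.60 pbw; the yield ratio, glass ÷ batch: 88.78%.

Revised batch per 250.0 pbw fused product:
  ZnO: 14.37 pbw
  zircon: 36.92 pbw
  microcline: 125.0 pbw
  gibbsite: 30.92 pbw
  nepheline: 30.02 pbw
  Na2CO3: 44.35 pbw
Total batch = 281.6 pbw; LOI loss = 31.60 pbw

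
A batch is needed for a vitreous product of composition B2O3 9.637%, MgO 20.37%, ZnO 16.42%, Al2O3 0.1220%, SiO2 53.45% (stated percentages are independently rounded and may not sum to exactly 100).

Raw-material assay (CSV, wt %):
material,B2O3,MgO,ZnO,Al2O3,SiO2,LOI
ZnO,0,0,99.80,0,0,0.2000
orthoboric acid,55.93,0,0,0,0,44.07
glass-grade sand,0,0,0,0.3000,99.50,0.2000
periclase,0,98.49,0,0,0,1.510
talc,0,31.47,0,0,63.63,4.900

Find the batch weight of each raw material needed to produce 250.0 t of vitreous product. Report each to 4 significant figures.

All internal work maintains full float precision through the solve; in-progress results are displayed rounded to four significant digits. A single rounding yields every reported figure. All derived quantities are re-derived from the weighed amounts at 250.0 t of glass in full float precision (totals, glass mass, yield, LOI, the five compositions) exactly as printed in the question or the answer.
Per-oxide target masses for 250.0 t vitreous product:
  B2O3: 9.637% × 250.0 = 24.09 t
  MgO: 20.37% × 250.0 = 50.92 t
  ZnO: 16.42% × 250.0 = 41.05 t
  Al2O3: 0.1220% × 250.0 = 0.3050 t
  SiO2: 53.45% × 250.0 = 133.6 t
Mass-balance tally per oxide from the weights as reported, against the basis in use (delivered sums recover each target up to rounding of the answer):
  B2O3: 43.08·0.5593 = 24.09 t (target 24.09 t)
  MgO: 35.40·0.9849 + 51.02·0.3147 = 50.92 t (target 50.92 t)
  ZnO: 41.13·0.9980 = 41.05 t (target 41.05 t)
  Al2O3: 101.7·0.003000 = 0.3051 t (target 0.3050 t)
  SiO2: 101.7·0.9950 + 51.02·0.6363 = 133.7 t (target 133.6 t)
Auditing the glass mass value: net batch after ignition = 250.0 t (summing oxide targets gives 250.0 t; against the stated basis, 250.0 t — gaps are rounding artifacts).
Batch total: Σ batch = 272.3 t; LOI removed, Σ of batch·LOI: 22.31 t; yield, glass over the total, = 91.81%.

Batch per 250.0 t vitreous product:
  ZnO: 41.13 t
  orthoboric acid: 43.08 t
  glass-grade sand: 101.7 t
  periclase: 35.40 t
  talc: 51.02 t
Total batch = 272.3 t; LOI loss = 22.31 t; yield = 91.81%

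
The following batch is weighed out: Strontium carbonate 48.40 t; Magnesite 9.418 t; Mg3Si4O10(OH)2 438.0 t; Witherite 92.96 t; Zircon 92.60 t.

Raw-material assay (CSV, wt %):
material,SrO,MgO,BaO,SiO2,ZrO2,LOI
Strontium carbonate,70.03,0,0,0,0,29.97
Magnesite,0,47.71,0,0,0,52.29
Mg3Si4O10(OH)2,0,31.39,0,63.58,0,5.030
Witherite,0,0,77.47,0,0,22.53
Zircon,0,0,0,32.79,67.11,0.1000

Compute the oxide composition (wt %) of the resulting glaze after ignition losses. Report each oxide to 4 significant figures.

Glass mass = 618.9 t (batch 681.4 − LOI 62.50).
Composition: SrO 5.477%, MgO 22.94%, BaO 11.64%, SiO2 49.90%, ZrO2 10.04%

Every computation runs at full precision throughout — mid-chain values are printed rounded to four significant figures when written out. Every reported value takes just one rounding; derived quantities are carried from the batch weights on 618.9 t of glass in exact precision (the totals, net glass mass, the yield, the five compositions, ignition loss), as quoted within the problem or answer text.
Per-oxide mass from batch:
  SrO: 48.40·0.7003 = 33.89 t
  MgO: 9.418·0.4771 + 438.0·0.3139 = 142.0 t
  BaO: 92.96·0.7747 = 72.02 t
  SiO2: 438.0·0.6358 + 92.60·0.3279 = 308.8 t
  ZrO2: 92.60·0.6711 = 62.14 t
LOI: 48.40·0.2997 + 9.418·0.5229 + 438.0·0.05030 + 92.96·0.2253 + 92.60·0.001000 = 62.50 t
The glass mass, total less LOI, = 681.4 − 62.50 = 618.9 t (= Σ oxide masses)
wt % = oxide mass / glass mass × 100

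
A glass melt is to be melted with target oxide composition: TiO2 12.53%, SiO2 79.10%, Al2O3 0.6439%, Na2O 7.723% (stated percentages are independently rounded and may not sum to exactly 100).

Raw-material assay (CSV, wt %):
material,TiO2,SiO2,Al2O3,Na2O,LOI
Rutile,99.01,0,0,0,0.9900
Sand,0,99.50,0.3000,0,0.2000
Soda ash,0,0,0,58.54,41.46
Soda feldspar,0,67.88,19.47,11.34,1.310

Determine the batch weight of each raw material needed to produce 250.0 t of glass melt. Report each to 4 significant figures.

Batch per 250.0 t glass melt:
  Rutile: 31.64 t
  Sand: 195.2 t
  Soda ash: 31.96 t
  Soda feldspar: 5.261 t
Total batch = 264.1 t; LOI loss = 14.02 t; yield = 94.69%

Mid-chain values appear, with 4-significant-digit rounding, in the working. All internal work holds full precision through every step; a single rounding produces each reported value. Derived quantities, which include the totals, LOI, the four compositions, yield, net glass mass, are rebuilt at exact precision, as given in question or answer, starting from the weights at 250.0 t of glass.
Oxide-by-oxide targets in 250.0 t glass melt:
  TiO2: 12.53% × 250.0 = 31.32 t
  SiO2: 79.10% × 250.0 = 197.8 t
  Al2O3: 0.6439% × 250.0 = 1.610 t
  Na2O: 7.723% × 250.0 = 19.31 t
A balance pass over the oxides, working from each reported weight, for the quoted basis mass (target by target, the sums agree inside rounding margins):
  TiO2: 31.64·0.9901 = 31.33 t (target 31.32 t)
  SiO2: 195.2·0.9950 + 5.261·0.6788 = 197.8 t (target 197.8 t)
  Al2O3: 195.2·0.003000 + 5.261·0.1947 = 1.610 t (target 1.610 t)
  Na2O: 31.96·0.5854 + 5.261·0.1134 = 19.31 t (target 19.31 t)
Glass-mass sanity pass: whole batch net of LOI = 250.0 t (the targets, summed, come to 250.0 t; basis as stated: 250.0 t — differing by rounding only).
Whole-batch sum: Σ batch = 264.1 t; LOI loss = Σ batch·LOI = 14.02 t; yield = glass ÷ total batch = 94.69%.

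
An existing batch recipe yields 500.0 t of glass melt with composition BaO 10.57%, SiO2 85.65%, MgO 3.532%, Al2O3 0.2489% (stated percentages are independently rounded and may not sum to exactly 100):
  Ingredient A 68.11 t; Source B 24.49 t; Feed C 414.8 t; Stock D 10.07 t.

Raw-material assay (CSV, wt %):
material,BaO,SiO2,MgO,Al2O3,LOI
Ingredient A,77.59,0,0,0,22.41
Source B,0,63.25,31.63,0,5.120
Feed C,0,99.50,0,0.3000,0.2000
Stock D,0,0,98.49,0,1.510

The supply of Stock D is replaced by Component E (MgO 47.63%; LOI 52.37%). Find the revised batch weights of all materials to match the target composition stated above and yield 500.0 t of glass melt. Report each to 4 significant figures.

Revised batch per 500.0 t glass melt:
  Ingredient A: 68.11 t
  Source B: 24.49 t
  Feed C: 414.8 t
  Component E: 20.81 t
Total batch = 528.2 t; LOI loss = 28.25 t

Each numeric step runs at full precision from first step to last — rounding to four significant figures governs every working value as printed — each reported number includes exactly one rounding. Derived quantities (LOI, four oxide percentages, the totals, glass mass, the yield) are recomputed in full precision using the weight values per 500.0 t of glass as set out in question or answer.
Oxide-by-oxide targets in 500.0 t glass melt:
  BaO: 10.57% × 500.0 = 52.85 t
  SiO2: 85.65% × 500.0 = 428.2 t
  MgO: 3.532% × 500.0 = 17.66 t
  Al2O3: 0.2489% × 500.0 = 1.244 t
Balance tally, oxide-wise, applying the batch weights above, versus the basis set out (summed amounts equal target values up to rounding of the answer):
  BaO: 68.11·0.7759 = 52.85 t (target 52.85 t)
  SiO2: 24.49·0.6325 + 414.8·0.9950 = 428.2 t (target 428.2 t)
  MgO: 24.49·0.3163 + 20.81·0.4763 = 17.66 t (target 17.66 t)
  Al2O3: 414.8·0.003000 = 1.244 t (target 1.244 t)
Glass-mass sanity pass: Σ batch − LOI loss = 500.0 t (per-oxide target masses sum to 500.0 t; basis as stated: 500.0 t — deltas are rounding alone).
Total batch = Σ batch = 528.2 t; LOI loss = Σ batch·LOI = 28.25 t; glass ÷ batch gives a yield of 94.65%.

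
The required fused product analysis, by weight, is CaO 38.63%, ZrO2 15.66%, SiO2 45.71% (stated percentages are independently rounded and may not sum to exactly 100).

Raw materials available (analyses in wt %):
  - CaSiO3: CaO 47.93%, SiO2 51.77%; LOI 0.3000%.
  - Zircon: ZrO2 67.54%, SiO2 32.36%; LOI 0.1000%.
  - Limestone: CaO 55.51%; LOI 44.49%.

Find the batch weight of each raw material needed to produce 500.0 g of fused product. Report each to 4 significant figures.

Batch per 500.0 g fused product:
  CaSiO3: 369.0 g
  Zircon: 115.9 g
  Limestone: 29.34 g
Total batch = 514.2 g; LOI loss = 14.28 g; yield = 97.22%

Every computation carries full float precision at all times; the intermediate values are printed (rounded to four significant figures) in the working. Every reported result takes exactly one rounding — the derived quantities are re-derived at exact precision (the yield, net glass mass, totals, LOI, three oxide percentages) from the weighed amounts at 500.0 g of glass as they appear in problem or answer.
Target oxide masses per 500.0 g fused product:
  CaO: 38.63% × 500.0 = 193.2 g
  ZrO2: 15.66% × 500.0 = 78.30 g
  SiO2: 45.71% × 500.0 = 228.6 g
Verifying the oxide balance using the reported weights, against the basis in use (every target is met by its sum modulo rounding of the values):
  CaO: 369.0·0.4793 + 29.34·0.5551 = 193.1 g (target 193.2 g)
  ZrO2: 115.9·0.6754 = 78.28 g (target 78.30 g)
  SiO2: 369.0·0.5177 + 115.9·0.3236 = 228.5 g (target 228.6 g)
Auditing the glass mass value: net batch after ignition = 500.0 g (summing oxide targets gives 500.0 g; versus the stated basis of 500.0 g — differing by rounding only).
Adding the batch up: Σ batch = 514.2 g; LOI loss = Σ batch·LOI = 14.28 g; yield, glass over the total, = 97.22%.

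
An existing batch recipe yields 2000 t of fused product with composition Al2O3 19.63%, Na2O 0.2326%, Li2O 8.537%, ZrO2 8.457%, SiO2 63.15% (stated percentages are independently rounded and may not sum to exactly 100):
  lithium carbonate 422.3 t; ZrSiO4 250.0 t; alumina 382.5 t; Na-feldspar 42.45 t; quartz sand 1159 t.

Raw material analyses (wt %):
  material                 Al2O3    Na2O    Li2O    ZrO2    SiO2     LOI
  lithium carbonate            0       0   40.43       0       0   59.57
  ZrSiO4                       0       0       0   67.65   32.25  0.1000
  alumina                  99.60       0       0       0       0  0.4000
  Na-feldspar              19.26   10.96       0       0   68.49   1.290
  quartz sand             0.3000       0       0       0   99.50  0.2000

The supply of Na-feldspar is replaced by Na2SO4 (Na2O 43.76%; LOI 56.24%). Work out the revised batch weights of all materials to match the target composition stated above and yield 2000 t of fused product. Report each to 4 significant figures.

Revised batch per 2000 t fused product:
  lithium carbonate: 422.3 t
  ZrSiO4: 250.0 t
  alumina: 390.6 t
  Na2SO4: 10.63 t
  quartz sand: 1188 t
Total batch = 2262 t; LOI loss = 261.7 t

Intermediates are shown with 4-significant-figure rounding across the worked steps. Every computation maintains full precision throughout — each reported number takes just one rounding; all derived quantities (totals, net glass mass, five oxide percentages, yield, LOI) are carried at full precision using the weight values per 2000 t of glass precisely as stated by the question or the answer.
Target oxide masses per 2000 t fused product:
  Al2O3: 19.63% × 2000 = 392.6 t
  Na2O: 0.2326% × 2000 = 4.652 t
  Li2O: 8.537% × 2000 = 170.7 t
  ZrO2: 8.457% × 2000 = 169.1 t
  SiO2: 63.15% × 2000 = 1263 t
Mass-balance tally per oxide applying the batch weights above, per the basis as stated (sums match the target masses given rounding of the digits):
  Al2O3: 390.6·0.9960 + 1188·0.003000 = 392.6 t (target 392.6 t)
  Na2O: 10.63·0.4376 = 4.652 t (target 4.652 t)
  Li2O: 422.3·0.4043 = 170.7 t (target 170.7 t)
  ZrO2: 250.0·0.6765 = 169.1 t (target 169.1 t)
  SiO2: 250.0·0.3225 + 1188·0.9950 = 1263 t (target 1263 t)
Auditing the glass mass value: net batch after ignition = 2000 t (oxide target masses add up to 2000 t; versus the stated basis of 2000 t — deltas are rounding alone).
Total batch = Σ batch = 2262 t; LOI removed, Σ of batch·LOI: 261.7 t; yield, glass over the total, = 88.43%.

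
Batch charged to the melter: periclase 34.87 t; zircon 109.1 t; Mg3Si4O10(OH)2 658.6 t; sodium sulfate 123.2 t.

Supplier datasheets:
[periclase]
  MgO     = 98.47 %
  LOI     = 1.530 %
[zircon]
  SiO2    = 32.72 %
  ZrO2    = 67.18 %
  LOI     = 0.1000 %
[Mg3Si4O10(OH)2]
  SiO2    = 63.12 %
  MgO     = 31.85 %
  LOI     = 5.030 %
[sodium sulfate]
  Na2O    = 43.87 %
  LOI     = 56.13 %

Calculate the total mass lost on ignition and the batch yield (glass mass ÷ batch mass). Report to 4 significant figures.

Values along the way are printed, rounded to 4 significant digits, as written. Each numeric step maintains full float precision from first step to last; each reported figure sees exactly one rounding. The derived quantities are computed at exact precision (yield, net glass mass, four oxide percentages, the totals, LOI) using the weight values at 822.8 t of glass, precisely as stated by the problem or the answer.
Ignition loss by material:
  periclase: 34.87 × 0.01530 = 0.5335 t
  zircon: 109.1 × 0.001000 = 0.1091 t
  Mg3Si4O10(OH)2: 658.6 × 0.05030 = 33.13 t
  sodium sulfate: 123.2 × 0.5613 = 69.15 t
Total LOI = 102.9 t
Glass = batch − LOI = 925.8 − 102.9 = 822.8 t

LOI loss = 102.9 t; glass = 822.8 t; yield = 88.88%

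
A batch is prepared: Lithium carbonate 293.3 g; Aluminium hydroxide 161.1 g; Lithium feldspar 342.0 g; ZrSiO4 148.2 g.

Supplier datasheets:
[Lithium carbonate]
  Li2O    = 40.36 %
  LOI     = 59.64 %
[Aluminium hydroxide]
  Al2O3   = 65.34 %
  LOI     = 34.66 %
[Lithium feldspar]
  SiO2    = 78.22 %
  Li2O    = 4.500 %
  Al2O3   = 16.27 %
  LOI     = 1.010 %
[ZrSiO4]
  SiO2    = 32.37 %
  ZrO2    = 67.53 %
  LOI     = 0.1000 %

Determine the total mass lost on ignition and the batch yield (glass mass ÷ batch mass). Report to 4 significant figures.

LOI loss = 234.4 g; glass = 710.2 g; yield = 75.19%

Every computation carries exact precision at all times — values along the way are shown with 4-significant-figure rounding in the working. Every reported number undergoes a single rounding; all derived quantities, which include glass mass, yield, totals, four oxide percentages, LOI, are re-derived in full float precision, exactly as printed in either problem or answer, starting from the weights at 710.2 g of glass.
Ignition loss by material:
  Lithium carbonate: 293.3 × 0.5964 = 174.9 g
  Aluminium hydroxide: 161.1 × 0.3466 = 55.84 g
  Lithium feldspar: 342.0 × 0.01010 = 3.454 g
  ZrSiO4: 148.2 × 0.001000 = 0.1482 g
Total LOI = 234.4 g
Glass = batch − LOI = 944.6 − 234.4 = 710.2 g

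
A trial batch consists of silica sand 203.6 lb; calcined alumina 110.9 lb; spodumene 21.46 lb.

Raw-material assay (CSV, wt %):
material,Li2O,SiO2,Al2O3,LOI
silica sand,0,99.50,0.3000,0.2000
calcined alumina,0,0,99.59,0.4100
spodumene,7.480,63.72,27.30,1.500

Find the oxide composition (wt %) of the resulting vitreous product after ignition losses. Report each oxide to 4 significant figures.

Every computation keeps exact precision at all times; mid-chain values appear rounded off to 4 significant figures in the working. Every reported result takes just one rounding — the derived quantities (glass mass, yield, three oxide percentages, the totals, LOI) are computed at full float precision using the weight values for 334.8 lb of glass, as given in problem or answer.
Delivered oxide masses:
  Li2O: 21.46·0.07480 = 1.605 lb
  SiO2: 203.6·0.9950 + 21.46·0.6372 = 216.3 lb
  Al2O3: 203.6·0.003000 + 110.9·0.9959 + 21.46·0.2730 = 116.9 lb
LOI: 203.6·0.002000 + 110.9·0.004100 + 21.46·0.01500 = 1.184 lb
Resulting glass, batch − LOI: 336.0 − 1.184 = 334.8 lb (matching Σ of the oxides)
wt % = oxide mass / glass mass × 100

Glass mass = 334.8 lb (batch 336.0 − LOI 1.184).
Composition: Li2O 0.4795%, SiO2 64.60%, Al2O3 34.92%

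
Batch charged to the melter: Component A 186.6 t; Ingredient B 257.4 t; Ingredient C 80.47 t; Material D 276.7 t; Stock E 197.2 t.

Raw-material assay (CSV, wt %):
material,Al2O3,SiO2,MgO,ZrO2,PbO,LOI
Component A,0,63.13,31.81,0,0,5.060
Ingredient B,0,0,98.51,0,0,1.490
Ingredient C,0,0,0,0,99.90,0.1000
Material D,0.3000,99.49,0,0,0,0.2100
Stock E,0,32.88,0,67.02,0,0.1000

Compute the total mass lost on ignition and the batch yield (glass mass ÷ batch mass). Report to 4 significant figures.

The working math maintains full float precision from start to finish. Working values are printed with 4-significant-figure rounding in the working. Every reported figure carries a single rounding — the derived quantities are rebuilt from the batch weights for 984.2 t of glass at exact precision (the yield, net glass mass, ignition loss, the totals, five oxide percentages) as quoted within problem or answer.
Material-by-material LOI:
  Component A: 186.6 × 0.05060 = 9.442 t
  Ingredient B: 257.4 × 0.01490 = 3.835 t
  Ingredient C: 80.47 × 0.001000 = 0.08047 t
  Material D: 276.7 × 0.002100 = 0.5811 t
  Stock E: 197.2 × 0.001000 = 0.1972 t
Total LOI = 14.14 t
Glass = batch − LOI = 998.4 − 14.14 = 984.2 t

LOI loss = 14.14 t; glass = 984.2 t; yield = 98.58%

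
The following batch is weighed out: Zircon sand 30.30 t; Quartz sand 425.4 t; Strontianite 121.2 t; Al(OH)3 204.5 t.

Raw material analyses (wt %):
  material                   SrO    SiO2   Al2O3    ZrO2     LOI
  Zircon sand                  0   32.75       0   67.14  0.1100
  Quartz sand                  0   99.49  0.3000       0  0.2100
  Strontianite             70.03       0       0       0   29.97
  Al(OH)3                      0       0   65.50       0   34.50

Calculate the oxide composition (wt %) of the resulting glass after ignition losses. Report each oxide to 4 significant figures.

The intermediate values are shown rounded to four significant figures within the worked lines. Exact precision is maintained from start to finish; each reported number receives exactly one rounding — derived quantities are computed in full precision (totals, four oxide percentages, ignition loss, glass mass, yield) from the batch weights for 673.6 t of glass, as they appear in question or answer.
Oxide masses out of the charge:
  SrO: 121.2·0.7003 = 84.88 t
  SiO2: 30.30·0.3275 + 425.4·0.9949 = 433.2 t
  Al2O3: 425.4·0.003000 + 204.5·0.6550 = 135.2 t
  ZrO2: 30.30·0.6714 = 20.34 t
LOI: 30.30·0.001100 + 425.4·0.002100 + 121.2·0.2997 + 204.5·0.3450 = 107.8 t
The glass mass, total less LOI, = 781.4 − 107.8 = 673.6 t (consistent with Σ oxide mass)
percent by weight: oxide/glass ×100

Glass mass = 673.6 t (batch 781.4 − LOI 107.8).
Composition: SrO 12.60%, SiO2 64.30%, Al2O3 20.07%, ZrO2 3.020%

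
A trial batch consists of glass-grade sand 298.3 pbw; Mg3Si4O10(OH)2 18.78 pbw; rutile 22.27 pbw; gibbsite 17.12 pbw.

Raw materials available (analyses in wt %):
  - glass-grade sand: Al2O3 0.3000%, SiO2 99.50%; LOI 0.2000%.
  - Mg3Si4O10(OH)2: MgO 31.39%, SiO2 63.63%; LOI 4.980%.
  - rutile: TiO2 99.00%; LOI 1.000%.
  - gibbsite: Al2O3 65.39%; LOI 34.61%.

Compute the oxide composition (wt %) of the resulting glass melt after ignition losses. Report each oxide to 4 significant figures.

Every computation runs at full precision at each step. The intermediate values are printed (rounded to 4 significant figures) alongside each step — every reported figure takes just one rounding; all derived quantities (four oxide percentages, LOI, yield, net glass mass, totals) are recomputed at full precision starting from the weights per 348.8 pbw of glass precisely as stated by question or answer.
Per-oxide mass from batch:
  MgO: 18.78·0.3139 = 5.895 pbw
  Al2O3: 298.3·0.003000 + 17.12·0.6539 = 12.09 pbw
  TiO2: 22.27·0.9900 = 22.05 pbw
  SiO2: 298.3·0.9950 + 18.78·0.6363 = 308.8 pbw
LOI: 298.3·0.002000 + 18.78·0.04980 + 22.27·0.01000 + 17.12·0.3461 = 7.680 pbw
Net of LOI, the glass mass = 356.5 − 7.680 = 348.8 pbw (the oxide masses sum to this)
oxide / glass × 100 gives the wt %

Glass mass = 348.8 pbw (batch 356.5 − LOI 7.680).
Composition: MgO 1.690%, Al2O3 3.466%, TiO2 6.321%, SiO2 88.52%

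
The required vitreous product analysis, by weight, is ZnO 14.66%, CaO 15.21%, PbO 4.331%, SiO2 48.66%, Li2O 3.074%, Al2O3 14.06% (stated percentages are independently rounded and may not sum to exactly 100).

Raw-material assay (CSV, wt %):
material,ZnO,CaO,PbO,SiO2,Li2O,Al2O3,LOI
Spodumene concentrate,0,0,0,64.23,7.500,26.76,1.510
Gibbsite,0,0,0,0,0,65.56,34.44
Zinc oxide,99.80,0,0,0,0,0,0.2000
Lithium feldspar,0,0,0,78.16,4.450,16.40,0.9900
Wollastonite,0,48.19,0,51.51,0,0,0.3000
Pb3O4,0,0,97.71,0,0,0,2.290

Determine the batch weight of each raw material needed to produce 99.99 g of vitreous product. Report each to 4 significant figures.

Working values are shown, rounded to four significant digits, at each printed step; every computation runs at full precision end to end. Every reported result is rounded exactly once; the derived quantities are carried in full float precision (glass mass, the totals, LOI, the six compositions, the yield) from the weighed amounts for 99.99 g of glass, as quoted within question or answer.
Target oxide masses per 99.99 g vitreous product:
  ZnO: 14.66% × 99.99 = 14.66 g
  CaO: 15.21% × 99.99 = 15.21 g
  PbO: 4.331% × 99.99 = 4.331 g
  SiO2: 48.66% × 99.99 = 48.66 g
  Li2O: 3.074% × 99.99 = 3.074 g
  Al2O3: 14.06% × 99.99 = 14.06 g
Checking each oxide sum applying the batch weights above, for the quoted basis mass (sums match the target masses inside rounding margins):
  ZnO: 14.69·0.9980 = 14.66 g (target 14.66 g)
  CaO: 31.56·0.4819 = 15.21 g (target 15.21 g)
  PbO: 4.432·0.9771 = 4.331 g (target 4.331 g)
  SiO2: 31.98·0.6423 + 15.17·0.7816 + 31.56·0.5151 = 48.65 g (target 48.66 g)
  Li2O: 31.98·0.07500 + 15.17·0.04450 = 3.074 g (target 3.074 g)
  Al2O3: 31.98·0.2676 + 4.595·0.6556 + 15.17·0.1640 = 14.06 g (target 14.06 g)
Glass-mass bookkeeping: whole batch net of LOI = 99.99 g (summing oxide targets gives 99.99 g; basis as stated: 99.99 g — a pure rounding effect).
Batch grand total — Σ batch = 102.4 g; LOI removed, Σ of batch·LOI: 2.441 g; as yield: glass ÷ batch → 97.62%.

Batch per 99.99 g vitreous product:
  Spodumene concentrate: 31.98 g
  Gibbsite: 4.595 g
  Zinc oxide: 14.69 g
  Lithium feldspar: 15.17 g
  Wollastonite: 31.56 g
  Pb3O4: 4.432 g
Total batch = 102.4 g; LOI loss = 2.441 g; yield = 97.62%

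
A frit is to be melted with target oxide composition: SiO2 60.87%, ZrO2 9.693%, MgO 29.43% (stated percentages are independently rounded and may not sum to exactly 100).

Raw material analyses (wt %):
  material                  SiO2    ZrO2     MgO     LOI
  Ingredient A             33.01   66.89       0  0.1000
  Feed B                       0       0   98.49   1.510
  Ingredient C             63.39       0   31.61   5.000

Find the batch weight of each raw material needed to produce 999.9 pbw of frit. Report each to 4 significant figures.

Intermediates are shown with 4-significant-digit rounding as written — the whole derivation carries exact precision in every operation; each reported figure takes exactly one rounding; derived quantities (net glass mass, the totals, the yield, ignition loss, three oxide percentages) are rebuilt at full precision from the weighed amounts for 999.9 pbw of glass as written in problem or answer.
Target oxide masses per 999.9 pbw frit:
  SiO2: 60.87% × 999.9 = 608.6 pbw
  ZrO2: 9.693% × 999.9 = 96.92 pbw
  MgO: 29.43% × 999.9 = 294.3 pbw
Per-oxide balance check applying the batch weights above, against the basis in use (every target is met by its sum once rounding is allowed for):
  SiO2: 144.9·0.3301 + 884.7·0.6339 = 608.6 pbw (target 608.6 pbw)
  ZrO2: 144.9·0.6689 = 96.92 pbw (target 96.92 pbw)
  MgO: 14.84·0.9849 + 884.7·0.3161 = 294.3 pbw (target 294.3 pbw)
Mass balance on the glass: Σ batch − LOI loss = 999.8 pbw (per-oxide target masses sum to 999.8 pbw; with the basis standing at 999.9 pbw — a pure rounding effect).
Adding the batch up: Σ batch = 1044 pbw; Σ batch·LOI gives LOI loss = 44.60 pbw; as yield: glass ÷ batch → 95.73%.

Batch per 999.9 pbw frit:
  Ingredient A: 144.9 pbw
  Feed B: 14.84 pbw
  Ingredient C: 884.7 pbw
Total batch = 1044 pbw; LOI loss = 44.60 pbw; yield = 95.73%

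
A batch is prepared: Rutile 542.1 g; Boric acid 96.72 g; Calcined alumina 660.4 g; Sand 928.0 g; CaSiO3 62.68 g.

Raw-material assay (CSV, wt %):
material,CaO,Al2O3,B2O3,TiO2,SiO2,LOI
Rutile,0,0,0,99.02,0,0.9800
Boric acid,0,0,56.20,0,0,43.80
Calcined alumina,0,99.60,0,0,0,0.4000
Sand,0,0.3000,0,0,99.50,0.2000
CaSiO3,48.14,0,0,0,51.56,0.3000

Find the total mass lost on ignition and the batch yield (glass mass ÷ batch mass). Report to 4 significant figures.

LOI loss = 52.36 g; glass = 2238 g; yield = 97.71%

Every computation carries full float precision at each step; values along the way are printed (rounded to four significant figures) alongside each step — each reported value includes exactly one rounding — derived quantities, which include the totals, yield, glass mass, five oxide percentages, ignition loss, are recomputed in full precision, as given in the question or the answer, from the batch weights per 2238 g of glass.
LOI of each material in turn:
  Rutile: 542.1 × 0.009800 = 5.313 g
  Boric acid: 96.72 × 0.4380 = 42.36 g
  Calcined alumina: 660.4 × 0.004000 = 2.642 g
  Sand: 928.0 × 0.002000 = 1.856 g
  CaSiO3: 62.68 × 0.003000 = 0.1880 g
Total LOI = 52.36 g
Glass = batch − LOI = 2290 − 52.36 = 2238 g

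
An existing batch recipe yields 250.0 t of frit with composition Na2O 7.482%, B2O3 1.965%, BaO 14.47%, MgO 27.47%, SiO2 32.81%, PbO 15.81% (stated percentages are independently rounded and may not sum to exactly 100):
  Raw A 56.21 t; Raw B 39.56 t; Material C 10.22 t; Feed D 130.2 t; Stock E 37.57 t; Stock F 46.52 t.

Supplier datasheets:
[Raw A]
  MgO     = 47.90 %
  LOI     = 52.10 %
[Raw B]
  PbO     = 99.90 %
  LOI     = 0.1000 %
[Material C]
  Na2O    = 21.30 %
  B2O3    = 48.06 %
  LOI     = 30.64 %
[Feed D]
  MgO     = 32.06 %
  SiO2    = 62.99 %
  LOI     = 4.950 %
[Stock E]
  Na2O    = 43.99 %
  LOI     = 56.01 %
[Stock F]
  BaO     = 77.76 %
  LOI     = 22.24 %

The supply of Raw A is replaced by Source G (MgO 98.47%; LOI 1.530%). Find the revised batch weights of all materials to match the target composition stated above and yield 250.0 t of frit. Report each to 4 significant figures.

Revised batch per 250.0 t frit:
  Source G: 27.35 t
  Raw B: 39.56 t
  Material C: 10.22 t
  Feed D: 130.2 t
  Stock E: 37.57 t
  Stock F: 46.52 t
Total batch = 291.4 t; LOI loss = 41.42 t

The whole derivation keeps full precision at each step; in-progress results are displayed rounded to 4 significant digits in the working — each reported result sees exactly one rounding. All derived quantities (net glass mass, ignition loss, the totals, six oxide percentages, the yield) are recomputed at full precision starting from the weights at 250.0 t of glass, exactly as shown in the problem or answer text.
Target oxide masses per 250.0 t frit:
  Na2O: 7.482% × 250.0 = 18.70 t
  B2O3: 1.965% × 250.0 = 4.912 t
  BaO: 14.47% × 250.0 = 36.17 t
  MgO: 27.47% × 250.0 = 68.68 t
  SiO2: 32.81% × 250.0 = 82.02 t
  PbO: 15.81% × 250.0 = 39.52 t
Oxide-by-oxide audit per the reported batch figures, for the quoted basis mass (delivered sums recover each target exact up to rounding of places):
  Na2O: 10.22·0.2130 + 37.57·0.4399 = 18.70 t (target 18.70 t)
  B2O3: 10.22·0.4806 = 4.912 t (target 4.912 t)
  BaO: 46.52·0.7776 = 36.17 t (target 36.17 t)
  MgO: 27.35·0.9847 + 130.2·0.3206 = 68.67 t (target 68.68 t)
  SiO2: 130.2·0.6299 = 82.01 t (target 82.02 t)
  PbO: 39.56·0.9990 = 39.52 t (target 39.52 t)
Glass-mass sanity pass: whole batch net of LOI = 250.0 t (per-oxide target masses sum to 250.0 t; basis as stated: 250.0 t — any gap is answer rounding).
Whole-batch sum: Σ batch = 291.4 t; loss to ignition Σ batch·LOI = 41.42 t; yield: glass divided by total = 85.79%.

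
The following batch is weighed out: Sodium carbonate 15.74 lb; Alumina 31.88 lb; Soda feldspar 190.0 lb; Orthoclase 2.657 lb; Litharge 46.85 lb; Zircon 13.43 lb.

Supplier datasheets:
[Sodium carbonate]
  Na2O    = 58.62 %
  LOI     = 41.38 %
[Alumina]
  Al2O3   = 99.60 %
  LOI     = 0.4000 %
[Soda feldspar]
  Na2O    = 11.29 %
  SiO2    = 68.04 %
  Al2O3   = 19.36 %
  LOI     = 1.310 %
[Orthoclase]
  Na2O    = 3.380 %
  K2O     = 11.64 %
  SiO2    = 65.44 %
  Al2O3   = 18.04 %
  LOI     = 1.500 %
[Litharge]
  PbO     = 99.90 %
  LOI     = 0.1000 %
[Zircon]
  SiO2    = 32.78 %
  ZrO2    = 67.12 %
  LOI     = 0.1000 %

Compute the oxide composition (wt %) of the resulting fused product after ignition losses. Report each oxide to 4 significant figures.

Glass mass = 291.3 lb (batch 300.6 − LOI 9.230).
Composition: Na2O 10.56%, PbO 16.07%, K2O 0.1062%, SiO2 46.48%, ZrO2 3.094%, Al2O3 23.69%

All internal work keeps exact precision from first step to last — working values appear with 4-significant-digit rounding across the worked steps — exactly one rounding lands on each reported number; all derived quantities, which include net glass mass, the yield, LOI, the totals, six oxide percentages, are computed in exact precision, as quoted within the problem or the answer, using the weight values for 291.3 lb of glass.
What the batch supplies per oxide:
  Na2O: 15.74·0.5862 + 190.0·0.1129 + 2.657·0.03380 = 30.77 lb
  PbO: 46.85·0.9990 = 46.80 lb
  K2O: 2.657·0.1164 = 0.3093 lb
  SiO2: 190.0·0.6804 + 2.657·0.6544 + 13.43·0.3278 = 135.4 lb
  ZrO2: 13.43·0.6712 = 9.014 lb
  Al2O3: 31.88·0.9960 + 190.0·0.1936 + 2.657·0.1804 = 69.02 lb
LOI: 15.74·0.4138 + 31.88·0.004000 + 190.0·0.01310 + 2.657·0.01500 + 46.85·0.001000 + 13.43·0.001000 = 9.230 lb
Glass = total batch minus LOI = 300.6 − 9.230 = 291.3 lb (matching Σ of the oxides)
each oxide over glass, ×100, is wt %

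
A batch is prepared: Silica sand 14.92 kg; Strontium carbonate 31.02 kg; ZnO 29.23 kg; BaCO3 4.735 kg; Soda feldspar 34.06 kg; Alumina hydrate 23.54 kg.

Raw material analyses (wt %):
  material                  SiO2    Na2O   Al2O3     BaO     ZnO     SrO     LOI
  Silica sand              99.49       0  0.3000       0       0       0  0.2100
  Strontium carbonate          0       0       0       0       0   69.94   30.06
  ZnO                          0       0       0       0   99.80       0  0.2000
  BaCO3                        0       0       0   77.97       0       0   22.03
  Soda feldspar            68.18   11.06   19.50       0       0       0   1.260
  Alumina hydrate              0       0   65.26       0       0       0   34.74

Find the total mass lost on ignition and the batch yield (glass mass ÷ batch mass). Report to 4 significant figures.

The intermediate values are displayed (rounded to four significant digits) in the working; the working math runs at exact precision from first step to last. Every reported value takes a single rounding. Derived quantities (the yield, glass mass, ignition loss, the totals, six oxide percentages) are recomputed from the weighed amounts for 118.4 kg of glass at full precision precisely as stated by problem or answer.
Material-by-material LOI:
  Silica sand: 14.92 × 0.002100 = 0.03133 kg
  Strontium carbonate: 31.02 × 0.3006 = 9.325 kg
  ZnO: 29.23 × 0.002000 = 0.05846 kg
  BaCO3: 4.735 × 0.2203 = 1.043 kg
  Soda feldspar: 34.06 × 0.01260 = 0.4292 kg
  Alumina hydrate: 23.54 × 0.3474 = 8.178 kg
Total LOI = 19.06 kg
Glass = batch − LOI = 137.5 − 19.06 = 118.4 kg

LOI loss = 19.06 kg; glass = 118.4 kg; yield = 86.14%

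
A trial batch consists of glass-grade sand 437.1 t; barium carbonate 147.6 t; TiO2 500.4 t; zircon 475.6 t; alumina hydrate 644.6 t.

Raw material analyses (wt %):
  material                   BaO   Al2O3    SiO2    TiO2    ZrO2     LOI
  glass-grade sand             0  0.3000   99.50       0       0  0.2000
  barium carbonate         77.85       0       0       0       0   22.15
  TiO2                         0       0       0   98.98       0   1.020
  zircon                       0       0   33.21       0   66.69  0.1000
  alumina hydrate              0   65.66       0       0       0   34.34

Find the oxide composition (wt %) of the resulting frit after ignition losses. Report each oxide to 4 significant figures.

Each numeric step maintains exact precision at all times — rounding to four significant digits applies to every intermediate as printed; each reported figure is rounded once only. All derived quantities (ignition loss, the yield, the five compositions, the totals, glass mass) are recomputed at exact precision from the weighed amounts at 1945 t of glass, as set out in question or answer.
Oxide-by-oxide delivered mass:
  BaO: 147.6·0.7785 = 114.9 t
  Al2O3: 437.1·0.003000 + 644.6·0.6566 = 424.6 t
  SiO2: 437.1·0.9950 + 475.6·0.3321 = 592.9 t
  TiO2: 500.4·0.9898 = 495.3 t
  ZrO2: 475.6·0.6669 = 317.2 t
LOI: 437.1·0.002000 + 147.6·0.2215 + 500.4·0.01020 + 475.6·0.001000 + 644.6·0.3434 = 260.5 t
Glass mass = batch − LOI = 2205 − 260.5 = 1945 t (= the summed oxide contributions)
each oxide over glass, ×100, is wt %

Glass mass = 1945 t (batch 2205 − LOI 260.5).
Composition: BaO 5.908%, Al2O3 21.83%, SiO2 30.48%, TiO2 25.47%, ZrO2 16.31%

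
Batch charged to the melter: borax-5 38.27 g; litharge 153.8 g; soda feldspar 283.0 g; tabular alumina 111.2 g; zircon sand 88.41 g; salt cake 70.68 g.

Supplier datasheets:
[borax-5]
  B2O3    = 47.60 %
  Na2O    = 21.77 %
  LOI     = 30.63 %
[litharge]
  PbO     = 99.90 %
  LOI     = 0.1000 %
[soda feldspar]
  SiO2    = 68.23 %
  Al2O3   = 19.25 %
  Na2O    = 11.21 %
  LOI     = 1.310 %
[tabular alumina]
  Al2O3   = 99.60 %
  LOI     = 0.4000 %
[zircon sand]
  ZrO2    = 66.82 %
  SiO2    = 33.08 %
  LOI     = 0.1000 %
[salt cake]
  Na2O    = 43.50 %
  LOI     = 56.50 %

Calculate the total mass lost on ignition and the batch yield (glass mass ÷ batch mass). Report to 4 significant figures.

The working math holds full precision in all steps; intermediates are printed, with 4-significant-digit rounding, across the worked steps — each reported value is rounded once only; derived quantities, which include totals, yield, net glass mass, the six compositions, ignition loss, are carried in full float precision, as quoted within the problem or answer text, from the weighed amounts for 689.3 g of glass.
Ignition loss by material:
  borax-5: 38.27 × 0.3063 = 11.72 g
  litharge: 153.8 × 0.001000 = 0.1538 g
  soda feldspar: 283.0 × 0.01310 = 3.707 g
  tabular alumina: 111.2 × 0.004000 = 0.4448 g
  zircon sand: 88.41 × 0.001000 = 0.08841 g
  salt cake: 70.68 × 0.5650 = 39.93 g
Total LOI = 56.05 g
Glass = batch − LOI = 745.4 − 56.05 = 689.3 g

LOI loss = 56.05 g; glass = 689.3 g; yield = 92.48%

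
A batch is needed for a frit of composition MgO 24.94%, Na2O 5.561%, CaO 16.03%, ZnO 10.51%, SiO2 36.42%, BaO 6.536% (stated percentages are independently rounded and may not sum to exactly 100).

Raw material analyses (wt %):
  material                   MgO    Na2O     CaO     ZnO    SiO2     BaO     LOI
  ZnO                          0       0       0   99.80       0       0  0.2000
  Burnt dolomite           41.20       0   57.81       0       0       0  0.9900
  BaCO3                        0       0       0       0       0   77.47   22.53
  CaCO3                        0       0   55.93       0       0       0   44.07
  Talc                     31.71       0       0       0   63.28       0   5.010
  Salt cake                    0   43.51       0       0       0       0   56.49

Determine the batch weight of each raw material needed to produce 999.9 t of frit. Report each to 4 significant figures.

In-progress results appear (rounded to 4 significant figures) when written out. The working math carries full precision at every stage. Every reported result takes just one rounding — derived quantities (six oxide percentages, glass mass, ignition loss, the totals, yield) are carried in full float precision from the batch weights for 999.9 t of glass, as set out in question or answer.
Target oxide masses per 999.9 t frit:
  MgO: 24.94% × 999.9 = 249.4 t
  Na2O: 5.561% × 999.9 = 55.60 t
  CaO: 16.03% × 999.9 = 160.3 t
  ZnO: 10.51% × 999.9 = 105.1 t
  SiO2: 36.42% × 999.9 = 364.2 t
  BaO: 6.536% × 999.9 = 65.35 t
Verifying the oxide balance working from each reported weight, against the basis in use (every target is met by its sum modulo rounding of the values):
  MgO: 162.4·0.4120 + 575.5·0.3171 = 249.4 t (target 249.4 t)
  Na2O: 127.8·0.4351 = 55.61 t (target 55.60 t)
  CaO: 162.4·0.5781 + 118.8·0.5593 = 160.3 t (target 160.3 t)
  ZnO: 105.3·0.9980 = 105.1 t (target 105.1 t)
  SiO2: 575.5·0.6328 = 364.2 t (target 364.2 t)
  BaO: 84.36·0.7747 = 65.35 t (target 65.35 t)
Auditing the glass mass value: net batch after ignition = 1000 t (per-oxide target masses sum to 999.9 t; stated basis 999.9 t — differing by rounding only).
Batch grand total — Σ batch = 1174 t; LOI removed, Σ of batch·LOI: 174.2 t; yield = glass ÷ total batch = 85.16%.

Batch per 999.9 t frit:
  ZnO: 105.3 t
  Burnt dolomite: 162.4 t
  BaCO3: 84.36 t
  CaCO3: 118.8 t
  Talc: 575.5 t
  Salt cake: 127.8 t
Total batch = 1174 t; LOI loss = 174.2 t; yield = 85.16%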